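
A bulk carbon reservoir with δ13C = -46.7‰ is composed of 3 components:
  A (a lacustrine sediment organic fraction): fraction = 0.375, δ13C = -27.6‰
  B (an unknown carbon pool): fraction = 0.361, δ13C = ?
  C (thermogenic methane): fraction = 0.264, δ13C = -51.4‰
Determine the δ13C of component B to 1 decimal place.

Isotope mass balance: δ_bulk = Σ fᵢ·δᵢ.
-46.7 = 0.375×(-27.6) + 0.361×δ_B + 0.264×(-51.4)
0.361·δ_B = -46.7 − (-23.920) = -22.780
δ_B = -22.780 / 0.361 = -63.10‰

-63.1‰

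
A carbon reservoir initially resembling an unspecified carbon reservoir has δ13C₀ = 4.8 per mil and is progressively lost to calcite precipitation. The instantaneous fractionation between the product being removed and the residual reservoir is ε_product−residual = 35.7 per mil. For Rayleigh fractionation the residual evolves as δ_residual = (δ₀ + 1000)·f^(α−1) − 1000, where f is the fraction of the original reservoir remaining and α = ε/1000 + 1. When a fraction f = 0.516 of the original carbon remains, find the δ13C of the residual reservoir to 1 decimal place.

Rayleigh residual: δ_res = (δ₀ + 1000)·f^(α−1) − 1000
α = ε/1000 + 1 = 1.03570, so α − 1 = 0.03570
f^(α−1) = 0.516^(0.03570) = 0.976656
δ_res = (4.8 + 1000) × 0.976656 − 1000 = 981.344 − 1000 = -18.66 per mil

-18.7 per mil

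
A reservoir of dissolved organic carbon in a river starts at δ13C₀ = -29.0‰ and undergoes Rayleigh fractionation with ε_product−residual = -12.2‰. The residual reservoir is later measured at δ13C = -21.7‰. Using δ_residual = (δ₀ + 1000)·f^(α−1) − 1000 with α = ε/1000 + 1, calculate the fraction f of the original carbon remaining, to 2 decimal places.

0.54

α − 1 = ε/1000 = -0.0122
(δ_res + 1000)/(δ₀ + 1000) = (-21.7 + 1000)/(-29.0 + 1000) = 978.3/971.0 = 1.007518
f = 1.007518^(1/-0.0122) = exp(ln(1.007518)/-0.0122) = exp(0.00749/-0.0122)
f = exp(-0.6139) = 0.5412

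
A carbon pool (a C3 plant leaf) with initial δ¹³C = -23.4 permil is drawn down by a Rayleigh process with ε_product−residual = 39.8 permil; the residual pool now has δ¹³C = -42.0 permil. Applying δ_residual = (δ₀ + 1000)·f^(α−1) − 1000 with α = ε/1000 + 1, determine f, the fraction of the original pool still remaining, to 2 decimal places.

0.62

α − 1 = ε/1000 = 0.0398
(δ_res + 1000)/(δ₀ + 1000) = (-42.0 + 1000)/(-23.4 + 1000) = 958.0/976.6 = 0.980954
f = 0.980954^(1/0.0398) = exp(ln(0.980954)/0.0398) = exp(-0.01923/0.0398)
f = exp(-0.4832) = 0.6168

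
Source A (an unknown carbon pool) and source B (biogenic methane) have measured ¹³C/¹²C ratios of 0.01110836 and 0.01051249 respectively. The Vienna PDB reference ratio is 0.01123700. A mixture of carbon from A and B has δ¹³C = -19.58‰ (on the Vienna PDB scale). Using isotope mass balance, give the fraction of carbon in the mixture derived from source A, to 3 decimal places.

0.847

δ_A = (0.01110836/0.01123700 − 1)×1000 = (0.988552 − 1)×1000 = -11.448‰
δ_B = (0.01051249/0.01123700 − 1)×1000 = (0.935525 − 1)×1000 = -64.475‰
f_A = (δ_mix − δ_B)/(δ_A − δ_B) = (-19.58 − (-64.475))/(-11.448 − (-64.475))
f_A = 44.895 / 53.027 = 0.8466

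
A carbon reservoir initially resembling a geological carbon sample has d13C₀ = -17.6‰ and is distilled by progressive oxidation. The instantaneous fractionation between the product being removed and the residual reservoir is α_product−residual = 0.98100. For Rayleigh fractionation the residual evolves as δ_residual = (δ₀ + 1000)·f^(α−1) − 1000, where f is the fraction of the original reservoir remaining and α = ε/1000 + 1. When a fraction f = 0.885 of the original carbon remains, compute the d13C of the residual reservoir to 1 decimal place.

Rayleigh residual: δ_res = (δ₀ + 1000)·f^(α−1) − 1000
α − 1 = -0.01900
f^(α−1) = 0.885^(-0.01900) = 1.002324
δ_res = (-17.6 + 1000) × 1.002324 − 1000 = 984.683 − 1000 = -15.32‰

-15.3‰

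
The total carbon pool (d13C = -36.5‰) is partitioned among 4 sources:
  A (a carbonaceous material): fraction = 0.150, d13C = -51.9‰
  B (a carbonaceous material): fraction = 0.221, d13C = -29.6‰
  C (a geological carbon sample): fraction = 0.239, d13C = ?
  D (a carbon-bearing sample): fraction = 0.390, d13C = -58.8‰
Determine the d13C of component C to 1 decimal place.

Isotope mass balance: δ_bulk = Σ fᵢ·δᵢ.
-36.5 = 0.150×(-51.9) + 0.221×(-29.6) + 0.239×δ_C + 0.390×(-58.8)
0.239·δ_C = -36.5 − (-37.259) = 0.759
δ_C = 0.759 / 0.239 = 3.17‰

3.2‰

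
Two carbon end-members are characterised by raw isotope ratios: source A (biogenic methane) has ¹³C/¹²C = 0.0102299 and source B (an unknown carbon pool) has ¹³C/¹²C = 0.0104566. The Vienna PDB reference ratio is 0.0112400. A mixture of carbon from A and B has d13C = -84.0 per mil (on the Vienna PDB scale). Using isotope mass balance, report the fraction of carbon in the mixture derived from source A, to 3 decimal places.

δ_A = (0.0102299/0.0112400 − 1)×1000 = (0.910133 − 1)×1000 = -89.867 per mil
δ_B = (0.0104566/0.0112400 − 1)×1000 = (0.930302 − 1)×1000 = -69.698 per mil
f_A = (δ_mix − δ_B)/(δ_A − δ_B) = (-84.0 − (-69.698))/(-89.867 − (-69.698))
f_A = -14.302 / -20.169 = 0.7091

0.709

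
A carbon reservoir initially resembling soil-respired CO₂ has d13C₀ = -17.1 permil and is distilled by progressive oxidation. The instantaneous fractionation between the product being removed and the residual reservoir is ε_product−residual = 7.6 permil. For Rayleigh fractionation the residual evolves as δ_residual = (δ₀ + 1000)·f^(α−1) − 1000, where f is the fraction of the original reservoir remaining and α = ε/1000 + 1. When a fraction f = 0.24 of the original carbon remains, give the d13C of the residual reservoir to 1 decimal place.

-27.7 permil

Rayleigh residual: δ_res = (δ₀ + 1000)·f^(α−1) − 1000
α = ε/1000 + 1 = 1.00760, so α − 1 = 0.00760
f^(α−1) = 0.24^(0.00760) = 0.989213
δ_res = (-17.1 + 1000) × 0.989213 − 1000 = 972.297 − 1000 = -27.70 permil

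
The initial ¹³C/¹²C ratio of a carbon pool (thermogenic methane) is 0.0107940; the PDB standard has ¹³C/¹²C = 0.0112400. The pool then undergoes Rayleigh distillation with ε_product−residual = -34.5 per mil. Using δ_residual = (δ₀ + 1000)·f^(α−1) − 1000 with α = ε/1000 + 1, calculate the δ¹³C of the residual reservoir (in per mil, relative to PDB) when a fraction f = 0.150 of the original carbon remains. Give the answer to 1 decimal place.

25.3 per mil

δ₀ = (0.0107940/0.0112400 − 1)×1000 = (0.960320 − 1)×1000 = -39.680 per mil
α − 1 = ε/1000 = -0.0345
f^(α−1) = 0.150^(-0.0345) = 1.067640
δ_res = (-39.680 + 1000) × 1.067640 − 1000 = 1025.276 − 1000 = 25.28 per mil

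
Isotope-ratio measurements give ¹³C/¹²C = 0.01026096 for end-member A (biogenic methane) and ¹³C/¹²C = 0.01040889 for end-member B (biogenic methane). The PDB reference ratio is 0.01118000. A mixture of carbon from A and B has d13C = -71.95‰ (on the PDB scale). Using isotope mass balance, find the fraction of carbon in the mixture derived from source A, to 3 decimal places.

0.225

δ_A = (0.01026096/0.01118000 − 1)×1000 = (0.917796 − 1)×1000 = -82.204‰
δ_B = (0.01040889/0.01118000 − 1)×1000 = (0.931028 − 1)×1000 = -68.972‰
f_A = (δ_mix − δ_B)/(δ_A − δ_B) = (-71.95 − (-68.972))/(-82.204 − (-68.972))
f_A = -2.978 / -13.232 = 0.2250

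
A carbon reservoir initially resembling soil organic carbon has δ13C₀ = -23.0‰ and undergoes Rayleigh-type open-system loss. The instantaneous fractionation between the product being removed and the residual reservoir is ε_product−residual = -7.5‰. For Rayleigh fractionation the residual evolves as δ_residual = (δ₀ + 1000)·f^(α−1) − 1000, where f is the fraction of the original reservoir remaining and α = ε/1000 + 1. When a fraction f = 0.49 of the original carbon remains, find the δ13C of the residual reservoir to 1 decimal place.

-17.8‰

Rayleigh residual: δ_res = (δ₀ + 1000)·f^(α−1) − 1000
α = ε/1000 + 1 = 0.99250, so α − 1 = -0.00750
f^(α−1) = 0.49^(-0.00750) = 1.005364
δ_res = (-23.0 + 1000) × 1.005364 − 1000 = 982.241 − 1000 = -17.76‰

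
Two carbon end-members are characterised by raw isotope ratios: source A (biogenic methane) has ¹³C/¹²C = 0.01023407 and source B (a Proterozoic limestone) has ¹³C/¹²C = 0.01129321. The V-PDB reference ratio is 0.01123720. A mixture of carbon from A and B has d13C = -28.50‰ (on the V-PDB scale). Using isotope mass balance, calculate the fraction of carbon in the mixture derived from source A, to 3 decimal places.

δ_A = (0.01023407/0.01123720 − 1)×1000 = (0.910731 − 1)×1000 = -89.269‰
δ_B = (0.01129321/0.01123720 − 1)×1000 = (1.004984 − 1)×1000 = 4.984‰
f_A = (δ_mix − δ_B)/(δ_A − δ_B) = (-28.50 − (4.984))/(-89.269 − (4.984))
f_A = -33.484 / -94.253 = 0.3553

0.355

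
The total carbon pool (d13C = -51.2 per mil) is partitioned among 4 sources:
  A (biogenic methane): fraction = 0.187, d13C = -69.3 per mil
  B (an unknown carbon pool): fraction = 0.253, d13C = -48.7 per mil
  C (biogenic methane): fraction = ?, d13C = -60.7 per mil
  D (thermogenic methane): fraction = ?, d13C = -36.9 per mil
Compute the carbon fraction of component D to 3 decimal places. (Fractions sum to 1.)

Let f_D and f_C be the unknown fractions; fractions sum to 1 so f_D + f_C = 0.560.
Mass balance: Σ fᵢ·δᵢ = δ_bulk ⇒ f_D·(-36.9) + f_C·(-60.7) = -51.2 − (-25.280) = -25.920
Substitute f_C = 0.560 − f_D:
f_D·(-36.9 − -60.7) = -25.920 − 0.560×(-60.7) = 8.072
f_D = 8.072 / 23.8 = 0.3392

0.339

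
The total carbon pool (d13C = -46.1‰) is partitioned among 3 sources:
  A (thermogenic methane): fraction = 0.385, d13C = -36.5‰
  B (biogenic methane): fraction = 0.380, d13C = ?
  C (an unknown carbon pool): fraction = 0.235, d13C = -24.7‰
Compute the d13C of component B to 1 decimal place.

-69.1‰

Isotope mass balance: δ_bulk = Σ fᵢ·δᵢ.
-46.1 = 0.385×(-36.5) + 0.380×δ_B + 0.235×(-24.7)
0.380·δ_B = -46.1 − (-19.857) = -26.243
δ_B = -26.243 / 0.380 = -69.06‰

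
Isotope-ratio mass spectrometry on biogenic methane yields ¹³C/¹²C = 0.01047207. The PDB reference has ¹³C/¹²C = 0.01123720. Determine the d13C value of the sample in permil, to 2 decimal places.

-68.09 permil

d13C = (R_sample / R_standard − 1) × 1000
R_sample / R_standard = 0.01047207 / 0.01123720 = 0.931911
d13C = (0.931911 − 1) × 1000 = -68.089 permil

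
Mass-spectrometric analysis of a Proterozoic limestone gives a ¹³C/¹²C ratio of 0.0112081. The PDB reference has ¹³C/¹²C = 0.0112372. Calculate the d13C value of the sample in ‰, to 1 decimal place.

d13C = (R_sample / R_standard − 1) × 1000
R_sample / R_standard = 0.0112081 / 0.0112372 = 0.997410
d13C = (0.997410 − 1) × 1000 = -2.59‰

-2.6‰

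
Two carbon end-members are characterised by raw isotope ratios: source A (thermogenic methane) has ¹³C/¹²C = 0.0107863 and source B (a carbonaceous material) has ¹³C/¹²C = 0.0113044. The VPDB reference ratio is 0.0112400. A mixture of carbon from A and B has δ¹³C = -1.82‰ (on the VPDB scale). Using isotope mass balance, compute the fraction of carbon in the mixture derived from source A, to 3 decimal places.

δ_A = (0.0107863/0.0112400 − 1)×1000 = (0.959635 − 1)×1000 = -40.365‰
δ_B = (0.0113044/0.0112400 − 1)×1000 = (1.005730 − 1)×1000 = 5.730‰
f_A = (δ_mix − δ_B)/(δ_A − δ_B) = (-1.82 − (5.730))/(-40.365 − (5.730))
f_A = -7.550 / -46.094 = 0.1638

0.164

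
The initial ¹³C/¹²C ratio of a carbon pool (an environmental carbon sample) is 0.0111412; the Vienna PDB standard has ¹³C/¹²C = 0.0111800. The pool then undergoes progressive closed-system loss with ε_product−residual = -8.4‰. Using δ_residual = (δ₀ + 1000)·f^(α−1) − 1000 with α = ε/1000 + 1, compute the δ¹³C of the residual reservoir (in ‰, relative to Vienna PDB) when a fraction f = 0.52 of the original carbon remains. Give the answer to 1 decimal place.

δ₀ = (0.0111412/0.0111800 − 1)×1000 = (0.996530 − 1)×1000 = -3.470‰
α − 1 = ε/1000 = -0.0084
f^(α−1) = 0.52^(-0.0084) = 1.005508
δ_res = (-3.470 + 1000) × 1.005508 − 1000 = 1002.018 − 1000 = 2.02‰

2.0‰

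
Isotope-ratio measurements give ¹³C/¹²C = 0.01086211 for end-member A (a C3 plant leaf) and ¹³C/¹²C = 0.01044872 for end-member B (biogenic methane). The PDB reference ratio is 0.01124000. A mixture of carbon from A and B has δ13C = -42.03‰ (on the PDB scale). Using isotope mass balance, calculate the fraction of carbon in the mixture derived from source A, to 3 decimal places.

0.771

δ_A = (0.01086211/0.01124000 − 1)×1000 = (0.966380 − 1)×1000 = -33.620‰
δ_B = (0.01044872/0.01124000 − 1)×1000 = (0.929601 − 1)×1000 = -70.399‰
f_A = (δ_mix − δ_B)/(δ_A − δ_B) = (-42.03 − (-70.399))/(-33.620 − (-70.399))
f_A = 28.369 / 36.778 = 0.7713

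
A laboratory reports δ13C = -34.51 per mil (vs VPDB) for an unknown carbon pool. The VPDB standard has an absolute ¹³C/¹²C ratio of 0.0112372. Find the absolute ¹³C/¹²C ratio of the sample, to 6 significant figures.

R_sample = R_standard × (δ13C/1000 + 1)
R_sample = 0.0112372 × (-34.51/1000 + 1) = 0.0112372 × 0.965490
R_sample = 0.0108494

0.0108494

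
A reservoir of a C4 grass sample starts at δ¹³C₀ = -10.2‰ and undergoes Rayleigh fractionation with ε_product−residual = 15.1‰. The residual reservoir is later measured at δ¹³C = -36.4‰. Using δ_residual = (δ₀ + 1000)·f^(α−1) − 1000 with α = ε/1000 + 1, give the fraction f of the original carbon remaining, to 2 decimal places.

0.17

α − 1 = ε/1000 = 0.0151
(δ_res + 1000)/(δ₀ + 1000) = (-36.4 + 1000)/(-10.2 + 1000) = 963.6/989.8 = 0.973530
f = 0.973530^(1/0.0151) = exp(ln(0.973530)/0.0151) = exp(-0.02683/0.0151)
f = exp(-1.7766) = 0.1692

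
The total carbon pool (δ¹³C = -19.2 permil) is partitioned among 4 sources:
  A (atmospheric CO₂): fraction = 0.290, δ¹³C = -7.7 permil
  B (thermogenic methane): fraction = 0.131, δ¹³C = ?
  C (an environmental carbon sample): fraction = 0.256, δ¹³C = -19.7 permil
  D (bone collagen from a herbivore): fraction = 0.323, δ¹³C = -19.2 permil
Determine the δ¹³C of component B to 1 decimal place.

Isotope mass balance: δ_bulk = Σ fᵢ·δᵢ.
-19.2 = 0.290×(-7.7) + 0.131×δ_B + 0.256×(-19.7) + 0.323×(-19.2)
0.131·δ_B = -19.2 − (-13.478) = -5.722
δ_B = -5.722 / 0.131 = -43.68 permil

-43.7 permil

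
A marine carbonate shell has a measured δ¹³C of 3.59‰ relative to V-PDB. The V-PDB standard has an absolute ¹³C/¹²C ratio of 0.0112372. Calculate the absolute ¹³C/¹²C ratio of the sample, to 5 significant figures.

0.011278

R_sample = R_standard × (δ¹³C/1000 + 1)
R_sample = 0.0112372 × (3.59/1000 + 1) = 0.0112372 × 1.003590
R_sample = 0.0112775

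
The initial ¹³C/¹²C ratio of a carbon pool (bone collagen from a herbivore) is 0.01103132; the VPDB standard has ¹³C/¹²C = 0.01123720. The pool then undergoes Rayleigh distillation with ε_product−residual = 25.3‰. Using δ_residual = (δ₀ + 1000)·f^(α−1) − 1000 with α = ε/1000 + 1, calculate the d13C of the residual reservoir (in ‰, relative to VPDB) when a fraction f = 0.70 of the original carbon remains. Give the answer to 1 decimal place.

-27.1‰

δ₀ = (0.01103132/0.01123720 − 1)×1000 = (0.981679 − 1)×1000 = -18.321‰
α − 1 = ε/1000 = 0.0253
f^(α−1) = 0.70^(0.0253) = 0.991017
δ_res = (-18.321 + 1000) × 0.991017 − 1000 = 972.860 − 1000 = -27.14‰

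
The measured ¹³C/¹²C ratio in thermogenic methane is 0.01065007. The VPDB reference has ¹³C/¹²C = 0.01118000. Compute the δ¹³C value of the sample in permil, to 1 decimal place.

-47.4 permil

δ¹³C = (R_sample / R_standard − 1) × 1000
R_sample / R_standard = 0.01065007 / 0.01118000 = 0.952600
δ¹³C = (0.952600 − 1) × 1000 = -47.40 permil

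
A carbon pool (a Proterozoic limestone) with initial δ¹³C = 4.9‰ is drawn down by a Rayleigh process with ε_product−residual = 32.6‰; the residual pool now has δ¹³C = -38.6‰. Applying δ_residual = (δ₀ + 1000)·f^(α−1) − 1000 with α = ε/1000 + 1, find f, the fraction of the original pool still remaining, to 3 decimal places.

0.257

α − 1 = ε/1000 = 0.0326
(δ_res + 1000)/(δ₀ + 1000) = (-38.6 + 1000)/(4.9 + 1000) = 961.4/1004.9 = 0.956712
f = 0.956712^(1/0.0326) = exp(ln(0.956712)/0.0326) = exp(-0.04425/0.0326)
f = exp(-1.3574) = 0.2573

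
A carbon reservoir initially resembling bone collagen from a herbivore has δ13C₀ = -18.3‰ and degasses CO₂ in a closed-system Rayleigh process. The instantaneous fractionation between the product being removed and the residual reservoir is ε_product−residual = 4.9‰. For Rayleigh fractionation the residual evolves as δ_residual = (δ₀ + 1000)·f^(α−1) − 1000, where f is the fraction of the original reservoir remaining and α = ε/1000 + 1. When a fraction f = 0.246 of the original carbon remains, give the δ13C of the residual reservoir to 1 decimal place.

Rayleigh residual: δ_res = (δ₀ + 1000)·f^(α−1) − 1000
α = ε/1000 + 1 = 1.00490, so α − 1 = 0.00490
f^(α−1) = 0.246^(0.00490) = 0.993152
δ_res = (-18.3 + 1000) × 0.993152 − 1000 = 974.977 − 1000 = -25.02‰

-25.0‰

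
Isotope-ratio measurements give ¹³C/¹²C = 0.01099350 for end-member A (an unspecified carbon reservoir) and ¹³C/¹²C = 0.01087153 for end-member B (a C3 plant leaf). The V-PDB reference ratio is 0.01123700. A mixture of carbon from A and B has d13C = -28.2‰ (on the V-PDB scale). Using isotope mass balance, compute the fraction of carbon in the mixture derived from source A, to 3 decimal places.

0.398

δ_A = (0.01099350/0.01123700 − 1)×1000 = (0.978331 − 1)×1000 = -21.669‰
δ_B = (0.01087153/0.01123700 − 1)×1000 = (0.967476 − 1)×1000 = -32.524‰
f_A = (δ_mix − δ_B)/(δ_A − δ_B) = (-28.2 − (-32.524))/(-21.669 − (-32.524))
f_A = 4.324 / 10.854 = 0.3983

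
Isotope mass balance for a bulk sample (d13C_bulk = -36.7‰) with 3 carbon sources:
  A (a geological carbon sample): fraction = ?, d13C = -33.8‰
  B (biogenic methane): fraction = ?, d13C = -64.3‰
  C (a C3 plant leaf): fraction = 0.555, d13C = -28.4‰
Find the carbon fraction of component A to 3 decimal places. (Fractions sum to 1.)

Let f_A and f_B be the unknown fractions; fractions sum to 1 so f_A + f_B = 0.445.
Mass balance: Σ fᵢ·δᵢ = δ_bulk ⇒ f_A·(-33.8) + f_B·(-64.3) = -36.7 − (-15.762) = -20.938
Substitute f_B = 0.445 − f_A:
f_A·(-33.8 − -64.3) = -20.938 − 0.445×(-64.3) = 7.675
f_A = 7.675 / 30.5 = 0.2517

0.252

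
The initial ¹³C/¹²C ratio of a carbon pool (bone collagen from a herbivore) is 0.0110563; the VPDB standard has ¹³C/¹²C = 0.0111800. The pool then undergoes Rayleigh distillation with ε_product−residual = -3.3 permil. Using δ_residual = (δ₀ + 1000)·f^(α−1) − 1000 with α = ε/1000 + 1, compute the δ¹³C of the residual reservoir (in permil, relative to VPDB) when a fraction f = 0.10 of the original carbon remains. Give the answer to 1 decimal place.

-3.5 permil

δ₀ = (0.0110563/0.0111800 − 1)×1000 = (0.988936 − 1)×1000 = -11.064 permil
α − 1 = ε/1000 = -0.0033
f^(α−1) = 0.10^(-0.0033) = 1.007627
δ_res = (-11.064 + 1000) × 1.007627 − 1000 = 996.479 − 1000 = -3.52 permil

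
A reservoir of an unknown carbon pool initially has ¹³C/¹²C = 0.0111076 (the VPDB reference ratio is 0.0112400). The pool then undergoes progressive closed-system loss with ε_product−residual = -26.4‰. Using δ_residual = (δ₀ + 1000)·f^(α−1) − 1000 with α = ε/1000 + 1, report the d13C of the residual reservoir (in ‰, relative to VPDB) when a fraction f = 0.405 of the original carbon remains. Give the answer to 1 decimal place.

δ₀ = (0.0111076/0.0112400 − 1)×1000 = (0.988221 − 1)×1000 = -11.779‰
α − 1 = ε/1000 = -0.0264
f^(α−1) = 0.405^(-0.0264) = 1.024149
δ_res = (-11.779 + 1000) × 1.024149 − 1000 = 1012.085 − 1000 = 12.09‰

12.1‰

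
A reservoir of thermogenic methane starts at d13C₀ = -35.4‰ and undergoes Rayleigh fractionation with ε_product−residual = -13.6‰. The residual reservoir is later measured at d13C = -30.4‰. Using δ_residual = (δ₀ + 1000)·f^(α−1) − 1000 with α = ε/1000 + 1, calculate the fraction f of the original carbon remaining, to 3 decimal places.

0.684

α − 1 = ε/1000 = -0.0136
(δ_res + 1000)/(δ₀ + 1000) = (-30.4 + 1000)/(-35.4 + 1000) = 969.6/964.6 = 1.005183
f = 1.005183^(1/-0.0136) = exp(ln(1.005183)/-0.0136) = exp(0.00517/-0.0136)
f = exp(-0.3802) = 0.6838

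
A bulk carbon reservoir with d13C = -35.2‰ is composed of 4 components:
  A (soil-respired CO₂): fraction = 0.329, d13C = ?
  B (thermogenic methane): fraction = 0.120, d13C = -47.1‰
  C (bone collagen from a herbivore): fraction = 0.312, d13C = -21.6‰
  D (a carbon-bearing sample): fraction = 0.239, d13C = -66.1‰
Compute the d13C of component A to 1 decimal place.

Isotope mass balance: δ_bulk = Σ fᵢ·δᵢ.
-35.2 = 0.329×δ_A + 0.120×(-47.1) + 0.312×(-21.6) + 0.239×(-66.1)
0.329·δ_A = -35.2 − (-28.189) = -7.011
δ_A = -7.011 / 0.329 = -21.31‰

-21.3‰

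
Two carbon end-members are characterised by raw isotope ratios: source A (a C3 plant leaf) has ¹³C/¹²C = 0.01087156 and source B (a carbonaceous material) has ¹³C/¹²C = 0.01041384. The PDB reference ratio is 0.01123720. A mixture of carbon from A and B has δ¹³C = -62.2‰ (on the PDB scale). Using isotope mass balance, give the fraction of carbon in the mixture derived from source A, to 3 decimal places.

δ_A = (0.01087156/0.01123720 − 1)×1000 = (0.967462 − 1)×1000 = -32.538‰
δ_B = (0.01041384/0.01123720 − 1)×1000 = (0.926729 − 1)×1000 = -73.271‰
f_A = (δ_mix − δ_B)/(δ_A − δ_B) = (-62.2 − (-73.271))/(-32.538 − (-73.271))
f_A = 11.071 / 40.733 = 0.2718

0.272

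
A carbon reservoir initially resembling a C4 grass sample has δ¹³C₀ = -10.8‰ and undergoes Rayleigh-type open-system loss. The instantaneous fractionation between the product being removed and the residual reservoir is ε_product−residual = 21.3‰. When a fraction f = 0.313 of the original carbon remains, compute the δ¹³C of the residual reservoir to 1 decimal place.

-35.0‰

Rayleigh residual: δ_res = (δ₀ + 1000)·f^(α−1) − 1000
α = ε/1000 + 1 = 1.02130, so α − 1 = 0.02130
f^(α−1) = 0.313^(0.02130) = 0.975562
δ_res = (-10.8 + 1000) × 0.975562 − 1000 = 965.026 − 1000 = -34.97‰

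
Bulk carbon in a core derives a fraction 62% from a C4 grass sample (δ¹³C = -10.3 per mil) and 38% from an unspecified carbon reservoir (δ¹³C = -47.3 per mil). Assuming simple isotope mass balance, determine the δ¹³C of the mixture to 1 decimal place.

-24.4 per mil

δ_mix = f_A·δ_A + f_B·δ_B
δ_mix = 0.62 × (-10.3) + 0.38 × (-47.3)
δ_mix = -6.39 + -17.97 = -24.36 per mil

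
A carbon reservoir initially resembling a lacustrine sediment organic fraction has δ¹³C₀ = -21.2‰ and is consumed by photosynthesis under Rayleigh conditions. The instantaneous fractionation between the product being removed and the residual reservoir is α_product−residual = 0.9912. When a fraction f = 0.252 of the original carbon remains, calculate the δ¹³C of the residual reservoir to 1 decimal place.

Rayleigh residual: δ_res = (δ₀ + 1000)·f^(α−1) − 1000
α − 1 = -0.00880
f^(α−1) = 0.252^(-0.00880) = 1.012203
δ_res = (-21.2 + 1000) × 1.012203 − 1000 = 990.744 − 1000 = -9.26‰

-9.3‰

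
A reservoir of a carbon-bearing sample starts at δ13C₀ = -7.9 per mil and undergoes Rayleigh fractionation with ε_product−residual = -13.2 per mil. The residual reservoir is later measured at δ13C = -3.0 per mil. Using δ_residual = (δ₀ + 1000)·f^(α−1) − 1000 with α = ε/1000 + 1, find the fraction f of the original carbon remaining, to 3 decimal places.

α − 1 = ε/1000 = -0.0132
(δ_res + 1000)/(δ₀ + 1000) = (-3.0 + 1000)/(-7.9 + 1000) = 997.0/992.1 = 1.004939
f = 1.004939^(1/-0.0132) = exp(ln(1.004939)/-0.0132) = exp(0.00493/-0.0132)
f = exp(-0.3732) = 0.6885

0.688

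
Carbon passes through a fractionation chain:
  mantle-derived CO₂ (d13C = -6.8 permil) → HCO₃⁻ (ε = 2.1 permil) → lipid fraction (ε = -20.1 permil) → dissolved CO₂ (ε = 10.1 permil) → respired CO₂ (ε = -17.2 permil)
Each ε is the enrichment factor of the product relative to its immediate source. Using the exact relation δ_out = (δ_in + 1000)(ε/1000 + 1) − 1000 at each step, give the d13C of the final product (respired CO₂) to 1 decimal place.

-31.8 permil

step 1: δ = (-6.80 + 1000)·(2.1/1000 + 1) − 1000 = -4.71 permil
step 2: δ = (-4.71 + 1000)·(-20.1/1000 + 1) − 1000 = -24.72 permil
step 3: δ = (-24.72 + 1000)·(10.1/1000 + 1) − 1000 = -14.87 permil
step 4: δ = (-14.87 + 1000)·(-17.2/1000 + 1) − 1000 = -31.81 permil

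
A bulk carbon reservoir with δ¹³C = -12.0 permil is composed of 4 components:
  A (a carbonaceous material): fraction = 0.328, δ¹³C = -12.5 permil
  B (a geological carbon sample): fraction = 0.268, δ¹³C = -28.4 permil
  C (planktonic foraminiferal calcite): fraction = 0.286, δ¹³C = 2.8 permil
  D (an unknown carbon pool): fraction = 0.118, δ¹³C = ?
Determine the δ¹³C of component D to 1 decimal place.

Isotope mass balance: δ_bulk = Σ fᵢ·δᵢ.
-12.0 = 0.328×(-12.5) + 0.268×(-28.4) + 0.286×(2.8) + 0.118×δ_D
0.118·δ_D = -12.0 − (-10.910) = -1.090
δ_D = -1.090 / 0.118 = -9.23 permil

-9.2 permil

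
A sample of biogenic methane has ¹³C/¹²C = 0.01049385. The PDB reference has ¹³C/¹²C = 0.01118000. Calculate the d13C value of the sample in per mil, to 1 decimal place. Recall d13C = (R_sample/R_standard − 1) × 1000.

-61.4 per mil

d13C = (R_sample / R_standard − 1) × 1000
R_sample / R_standard = 0.01049385 / 0.01118000 = 0.938627
d13C = (0.938627 − 1) × 1000 = -61.37 per mil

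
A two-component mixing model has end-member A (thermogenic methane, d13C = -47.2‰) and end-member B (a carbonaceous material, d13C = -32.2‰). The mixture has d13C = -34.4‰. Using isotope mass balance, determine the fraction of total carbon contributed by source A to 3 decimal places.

0.147

δ_mix = f_A·δ_A + (1 − f_A)·δ_B  ⇒  f_A = (δ_mix − δ_B)/(δ_A − δ_B)
f_A = (-34.4 − (-32.2)) / (-47.2 − (-32.2))
f_A = -2.2 / -15.0 = 0.1467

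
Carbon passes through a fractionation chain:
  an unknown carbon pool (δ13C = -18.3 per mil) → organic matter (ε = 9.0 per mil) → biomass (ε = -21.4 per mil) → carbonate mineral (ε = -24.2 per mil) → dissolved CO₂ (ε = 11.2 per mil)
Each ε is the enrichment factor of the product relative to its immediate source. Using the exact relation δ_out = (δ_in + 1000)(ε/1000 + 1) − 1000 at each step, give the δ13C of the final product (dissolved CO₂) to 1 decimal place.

-43.5 per mil

step 1: δ = (-18.30 + 1000)·(9.0/1000 + 1) − 1000 = -9.46 per mil
step 2: δ = (-9.46 + 1000)·(-21.4/1000 + 1) − 1000 = -30.66 per mil
step 3: δ = (-30.66 + 1000)·(-24.2/1000 + 1) − 1000 = -54.12 per mil
step 4: δ = (-54.12 + 1000)·(11.2/1000 + 1) − 1000 = -43.53 per mil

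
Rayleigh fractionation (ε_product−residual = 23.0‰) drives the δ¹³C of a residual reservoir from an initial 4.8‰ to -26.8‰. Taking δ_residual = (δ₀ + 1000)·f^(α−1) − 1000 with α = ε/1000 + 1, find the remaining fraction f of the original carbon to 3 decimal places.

0.249

α − 1 = ε/1000 = 0.0230
(δ_res + 1000)/(δ₀ + 1000) = (-26.8 + 1000)/(4.8 + 1000) = 973.2/1004.8 = 0.968551
f = 0.968551^(1/0.0230) = exp(ln(0.968551)/0.0230) = exp(-0.03195/0.0230)
f = exp(-1.3893) = 0.2492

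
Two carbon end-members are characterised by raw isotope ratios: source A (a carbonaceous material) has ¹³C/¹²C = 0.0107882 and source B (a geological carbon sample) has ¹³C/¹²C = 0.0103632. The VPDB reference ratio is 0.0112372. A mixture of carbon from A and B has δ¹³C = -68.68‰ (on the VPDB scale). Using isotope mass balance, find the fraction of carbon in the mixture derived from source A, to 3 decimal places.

δ_A = (0.0107882/0.0112372 − 1)×1000 = (0.960043 − 1)×1000 = -39.957‰
δ_B = (0.0103632/0.0112372 − 1)×1000 = (0.922223 − 1)×1000 = -77.777‰
f_A = (δ_mix − δ_B)/(δ_A − δ_B) = (-68.68 − (-77.777))/(-39.957 − (-77.777))
f_A = 9.097 / 37.821 = 0.2405

0.241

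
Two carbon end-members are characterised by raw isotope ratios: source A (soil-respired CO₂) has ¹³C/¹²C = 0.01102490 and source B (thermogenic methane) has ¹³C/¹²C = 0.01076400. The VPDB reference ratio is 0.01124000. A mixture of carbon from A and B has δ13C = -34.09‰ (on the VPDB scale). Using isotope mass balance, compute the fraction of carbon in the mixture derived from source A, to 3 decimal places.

0.356

δ_A = (0.01102490/0.01124000 − 1)×1000 = (0.980863 − 1)×1000 = -19.137‰
δ_B = (0.01076400/0.01124000 − 1)×1000 = (0.957651 − 1)×1000 = -42.349‰
f_A = (δ_mix − δ_B)/(δ_A − δ_B) = (-34.09 − (-42.349))/(-19.137 − (-42.349))
f_A = 8.259 / 23.212 = 0.3558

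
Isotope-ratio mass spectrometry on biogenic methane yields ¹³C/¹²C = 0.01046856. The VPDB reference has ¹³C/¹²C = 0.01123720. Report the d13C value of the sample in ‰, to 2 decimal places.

-68.40‰

d13C = (R_sample / R_standard − 1) × 1000
R_sample / R_standard = 0.01046856 / 0.01123720 = 0.931599
d13C = (0.931599 − 1) × 1000 = -68.401‰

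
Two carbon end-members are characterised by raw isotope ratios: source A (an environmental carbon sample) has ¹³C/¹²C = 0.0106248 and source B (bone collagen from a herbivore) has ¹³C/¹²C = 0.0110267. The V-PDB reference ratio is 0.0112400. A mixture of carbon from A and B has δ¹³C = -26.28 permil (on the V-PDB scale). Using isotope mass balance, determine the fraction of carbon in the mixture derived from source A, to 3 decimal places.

0.204

δ_A = (0.0106248/0.0112400 − 1)×1000 = (0.945267 − 1)×1000 = -54.733 permil
δ_B = (0.0110267/0.0112400 − 1)×1000 = (0.981023 − 1)×1000 = -18.977 permil
f_A = (δ_mix − δ_B)/(δ_A − δ_B) = (-26.28 − (-18.977))/(-54.733 − (-18.977))
f_A = -7.303 / -35.756 = 0.2042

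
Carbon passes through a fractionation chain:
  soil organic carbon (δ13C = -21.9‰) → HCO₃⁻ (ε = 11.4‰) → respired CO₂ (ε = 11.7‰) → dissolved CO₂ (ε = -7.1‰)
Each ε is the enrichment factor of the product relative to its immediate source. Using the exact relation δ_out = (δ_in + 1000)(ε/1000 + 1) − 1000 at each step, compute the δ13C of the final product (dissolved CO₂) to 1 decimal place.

step 1: δ = (-21.90 + 1000)·(11.4/1000 + 1) − 1000 = -10.75‰
step 2: δ = (-10.75 + 1000)·(11.7/1000 + 1) − 1000 = 0.82‰
step 3: δ = (0.82 + 1000)·(-7.1/1000 + 1) − 1000 = -6.28‰

-6.3‰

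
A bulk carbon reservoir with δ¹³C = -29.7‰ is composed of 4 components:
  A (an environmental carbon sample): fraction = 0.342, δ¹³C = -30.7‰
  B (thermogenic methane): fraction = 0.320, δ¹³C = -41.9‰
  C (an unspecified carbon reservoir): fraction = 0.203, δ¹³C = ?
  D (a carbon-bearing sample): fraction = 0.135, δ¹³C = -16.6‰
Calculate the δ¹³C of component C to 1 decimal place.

-17.5‰

Isotope mass balance: δ_bulk = Σ fᵢ·δᵢ.
-29.7 = 0.342×(-30.7) + 0.320×(-41.9) + 0.203×δ_C + 0.135×(-16.6)
0.203·δ_C = -29.7 − (-26.148) = -3.552
δ_C = -3.552 / 0.203 = -17.50‰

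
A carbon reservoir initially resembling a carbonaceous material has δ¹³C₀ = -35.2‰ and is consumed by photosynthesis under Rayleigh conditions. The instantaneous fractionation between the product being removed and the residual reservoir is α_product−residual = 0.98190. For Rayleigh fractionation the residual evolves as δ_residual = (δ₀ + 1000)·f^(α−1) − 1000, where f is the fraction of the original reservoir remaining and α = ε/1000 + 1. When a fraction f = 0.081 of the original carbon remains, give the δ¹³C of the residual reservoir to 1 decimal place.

Rayleigh residual: δ_res = (δ₀ + 1000)·f^(α−1) − 1000
α − 1 = -0.01810
f^(α−1) = 0.081^(-0.01810) = 1.046541
δ_res = (-35.2 + 1000) × 1.046541 − 1000 = 1009.703 − 1000 = 9.70‰

9.7‰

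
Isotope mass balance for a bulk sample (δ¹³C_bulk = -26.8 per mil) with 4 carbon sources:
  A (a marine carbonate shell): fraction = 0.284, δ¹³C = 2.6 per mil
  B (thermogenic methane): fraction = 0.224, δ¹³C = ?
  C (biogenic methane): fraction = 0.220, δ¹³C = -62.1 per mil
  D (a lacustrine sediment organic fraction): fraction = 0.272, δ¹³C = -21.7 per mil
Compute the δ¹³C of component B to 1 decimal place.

-35.6 per mil

Isotope mass balance: δ_bulk = Σ fᵢ·δᵢ.
-26.8 = 0.284×(2.6) + 0.224×δ_B + 0.220×(-62.1) + 0.272×(-21.7)
0.224·δ_B = -26.8 − (-18.826) = -7.974
δ_B = -7.974 / 0.224 = -35.60 per mil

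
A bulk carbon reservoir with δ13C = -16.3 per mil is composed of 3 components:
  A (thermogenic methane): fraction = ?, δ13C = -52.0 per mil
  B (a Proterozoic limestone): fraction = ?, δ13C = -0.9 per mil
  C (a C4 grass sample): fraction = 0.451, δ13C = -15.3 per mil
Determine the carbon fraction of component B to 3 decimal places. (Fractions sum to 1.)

0.375

Let f_B and f_A be the unknown fractions; fractions sum to 1 so f_B + f_A = 0.549.
Mass balance: Σ fᵢ·δᵢ = δ_bulk ⇒ f_B·(-0.9) + f_A·(-52.0) = -16.3 − (-6.900) = -9.400
Substitute f_A = 0.549 − f_B:
f_B·(-0.9 − -52.0) = -9.400 − 0.549×(-52.0) = 19.148
f_B = 19.148 / 51.1 = 0.3747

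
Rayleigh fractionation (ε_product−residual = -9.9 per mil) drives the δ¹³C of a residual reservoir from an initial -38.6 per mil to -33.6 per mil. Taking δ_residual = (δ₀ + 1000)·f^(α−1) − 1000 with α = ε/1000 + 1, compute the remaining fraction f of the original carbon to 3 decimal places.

α − 1 = ε/1000 = -0.0099
(δ_res + 1000)/(δ₀ + 1000) = (-33.6 + 1000)/(-38.6 + 1000) = 966.4/961.4 = 1.005201
f = 1.005201^(1/-0.0099) = exp(ln(1.005201)/-0.0099) = exp(0.00519/-0.0099)
f = exp(-0.5240) = 0.5922

0.592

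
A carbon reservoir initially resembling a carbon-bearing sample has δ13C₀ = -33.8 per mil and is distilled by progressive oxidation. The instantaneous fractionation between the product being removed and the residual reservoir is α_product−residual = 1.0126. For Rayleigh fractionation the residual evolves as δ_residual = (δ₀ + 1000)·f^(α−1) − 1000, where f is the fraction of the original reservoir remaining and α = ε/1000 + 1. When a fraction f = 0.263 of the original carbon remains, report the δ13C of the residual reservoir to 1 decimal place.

Rayleigh residual: δ_res = (δ₀ + 1000)·f^(α−1) − 1000
α − 1 = 0.01260
f^(α−1) = 0.263^(0.01260) = 0.983312
δ_res = (-33.8 + 1000) × 0.983312 − 1000 = 950.076 − 1000 = -49.92 per mil

-49.9 per mil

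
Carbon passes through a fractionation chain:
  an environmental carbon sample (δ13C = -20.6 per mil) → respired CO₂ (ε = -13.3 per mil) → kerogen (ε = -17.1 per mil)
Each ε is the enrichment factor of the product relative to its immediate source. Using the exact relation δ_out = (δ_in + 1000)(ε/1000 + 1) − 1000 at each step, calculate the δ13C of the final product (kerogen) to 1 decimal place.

-50.2 per mil

step 1: δ = (-20.60 + 1000)·(-13.3/1000 + 1) − 1000 = -33.63 per mil
step 2: δ = (-33.63 + 1000)·(-17.1/1000 + 1) − 1000 = -50.15 per mil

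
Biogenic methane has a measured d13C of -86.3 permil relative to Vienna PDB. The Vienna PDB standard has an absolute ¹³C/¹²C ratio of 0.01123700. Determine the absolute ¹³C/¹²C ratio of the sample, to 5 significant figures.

R_sample = R_standard × (d13C/1000 + 1)
R_sample = 0.01123700 × (-86.3/1000 + 1) = 0.01123700 × 0.913700
R_sample = 0.0102672

0.010267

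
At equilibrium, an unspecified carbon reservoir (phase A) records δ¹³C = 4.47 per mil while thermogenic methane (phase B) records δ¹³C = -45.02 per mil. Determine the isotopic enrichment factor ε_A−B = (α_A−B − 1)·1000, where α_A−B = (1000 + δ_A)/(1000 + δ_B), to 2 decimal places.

α_A−B = (1000 + 4.47) / (1000 + -45.02) = 1004.47 / 954.98 = 1.051823
ε_A−B = (1.051823 − 1) × 1000 = 51.823 per mil
(The approximation ε ≈ δ_A − δ_B would give 49.49 per mil.)

51.82 per mil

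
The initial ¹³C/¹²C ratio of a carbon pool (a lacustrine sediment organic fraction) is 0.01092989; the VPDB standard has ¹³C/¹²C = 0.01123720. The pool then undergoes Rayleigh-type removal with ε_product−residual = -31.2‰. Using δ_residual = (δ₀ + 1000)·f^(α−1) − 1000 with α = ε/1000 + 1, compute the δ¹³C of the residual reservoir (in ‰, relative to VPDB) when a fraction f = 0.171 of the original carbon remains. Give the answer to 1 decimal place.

δ₀ = (0.01092989/0.01123720 − 1)×1000 = (0.972652 − 1)×1000 = -27.348‰
α − 1 = ε/1000 = -0.0312
f^(α−1) = 0.171^(-0.0312) = 1.056648
δ_res = (-27.348 + 1000) × 1.056648 − 1000 = 1027.752 − 1000 = 27.75‰

27.8‰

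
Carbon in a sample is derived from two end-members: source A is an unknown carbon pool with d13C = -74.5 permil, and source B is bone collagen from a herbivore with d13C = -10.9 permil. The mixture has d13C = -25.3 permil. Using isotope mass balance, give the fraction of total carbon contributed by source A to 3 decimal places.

0.226

δ_mix = f_A·δ_A + (1 − f_A)·δ_B  ⇒  f_A = (δ_mix − δ_B)/(δ_A − δ_B)
f_A = (-25.3 − (-10.9)) / (-74.5 − (-10.9))
f_A = -14.4 / -63.6 = 0.2264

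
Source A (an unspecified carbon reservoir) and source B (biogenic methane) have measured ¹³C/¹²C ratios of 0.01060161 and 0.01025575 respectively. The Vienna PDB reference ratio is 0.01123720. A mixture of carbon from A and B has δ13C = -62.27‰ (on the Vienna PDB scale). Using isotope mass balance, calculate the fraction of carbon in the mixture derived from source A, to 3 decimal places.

δ_A = (0.01060161/0.01123720 − 1)×1000 = (0.943439 − 1)×1000 = -56.561‰
δ_B = (0.01025575/0.01123720 − 1)×1000 = (0.912661 − 1)×1000 = -87.339‰
f_A = (δ_mix − δ_B)/(δ_A − δ_B) = (-62.27 − (-87.339))/(-56.561 − (-87.339))
f_A = 25.069 / 30.778 = 0.8145

0.815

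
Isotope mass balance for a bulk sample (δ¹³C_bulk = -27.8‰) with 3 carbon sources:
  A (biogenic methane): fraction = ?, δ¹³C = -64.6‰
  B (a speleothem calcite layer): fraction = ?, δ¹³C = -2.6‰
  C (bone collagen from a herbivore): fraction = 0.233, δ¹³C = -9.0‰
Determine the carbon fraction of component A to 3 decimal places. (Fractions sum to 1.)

Let f_A and f_B be the unknown fractions; fractions sum to 1 so f_A + f_B = 0.767.
Mass balance: Σ fᵢ·δᵢ = δ_bulk ⇒ f_A·(-64.6) + f_B·(-2.6) = -27.8 − (-2.097) = -25.703
Substitute f_B = 0.767 − f_A:
f_A·(-64.6 − -2.6) = -25.703 − 0.767×(-2.6) = -23.709
f_A = -23.709 / -62.0 = 0.3824

0.382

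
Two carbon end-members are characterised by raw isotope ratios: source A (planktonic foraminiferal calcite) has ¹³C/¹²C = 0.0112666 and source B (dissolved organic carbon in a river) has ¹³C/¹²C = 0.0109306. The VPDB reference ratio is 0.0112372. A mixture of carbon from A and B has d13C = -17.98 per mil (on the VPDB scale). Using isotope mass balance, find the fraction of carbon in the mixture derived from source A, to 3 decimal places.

0.311

δ_A = (0.0112666/0.0112372 − 1)×1000 = (1.002616 − 1)×1000 = 2.616 per mil
δ_B = (0.0109306/0.0112372 − 1)×1000 = (0.972716 − 1)×1000 = -27.284 per mil
f_A = (δ_mix − δ_B)/(δ_A − δ_B) = (-17.98 − (-27.284))/(2.616 − (-27.284))
f_A = 9.304 / 29.901 = 0.3112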